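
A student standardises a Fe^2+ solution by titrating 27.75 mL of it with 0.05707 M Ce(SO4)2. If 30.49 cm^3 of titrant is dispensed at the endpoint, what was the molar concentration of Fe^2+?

0.0627 M

n(Ce(SO4)2) = 0.05707 x 0.03049 = 0.001740 mol.
From the balanced equation, 1 mol Ce(SO4)2 reacts with 1 mol Fe^2+, so n(Fe^2+) = 0.001740 x 1/1 = 0.001740 mol.
[Fe^2+] = 0.001740 / 0.02775 L = 0.0627 M.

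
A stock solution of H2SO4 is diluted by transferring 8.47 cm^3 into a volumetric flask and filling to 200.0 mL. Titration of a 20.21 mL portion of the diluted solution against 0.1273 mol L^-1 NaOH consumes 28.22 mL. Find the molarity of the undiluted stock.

2.10 M

n(NaOH) = 0.1273 x 0.02822 = 0.003592 mol.
n(H2SO4) in the aliquot = 0.003592 x 1/2 = 0.001796 mol.
[diluted H2SO4] = 0.001796 / 0.02021 = 0.08888 M.
Dilution factor = 200.0/8.470 = 23.61, so [stock] = 0.08888 x 23.61 = 2.10 M.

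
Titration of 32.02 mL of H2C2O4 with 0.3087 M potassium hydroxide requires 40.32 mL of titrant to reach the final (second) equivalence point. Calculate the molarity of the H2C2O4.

n(KOH) = 0.3087 x 0.04032 = 0.01245 mol.
At the final (second) equivalence point, 2 mol OH^- react per mol H2C2O4, so n(H2C2O4) = 0.01245 / 2 = 0.006223 mol.
[H2C2O4] = 0.006223 / 0.03202 L = 0.194 M.

0.194 M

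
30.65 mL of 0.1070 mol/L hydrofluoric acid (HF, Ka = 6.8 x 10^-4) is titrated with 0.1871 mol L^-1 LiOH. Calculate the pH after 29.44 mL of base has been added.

n(acid) = 0.1070 x 0.03065 = 0.003280 mol; n(LiOH) added = 0.1871 x 0.02944 = 0.005508 mol.
Base is in excess by 0.005508 - 0.003280 = 0.002229 mol in a total volume of 0.06009 L.
[OH^-] = 0.002229/0.06009 = 0.03709 M, so pOH = 1.43 and pH = 14.00 - 1.43 = 12.57.

12.57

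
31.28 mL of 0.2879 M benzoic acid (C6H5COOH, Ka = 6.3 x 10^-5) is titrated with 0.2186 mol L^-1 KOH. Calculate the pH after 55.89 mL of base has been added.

n(acid) = 0.2879 x 0.03128 = 0.009006 mol; n(KOH) added = 0.2186 x 0.05589 = 0.01222 mol.
Base is in excess by 0.01222 - 0.009006 = 0.003212 mol in a total volume of 0.08717 L.
[OH^-] = 0.003212/0.08717 = 0.03685 M, so pOH = 1.43 and pH = 14.00 - 1.43 = 12.57.

12.57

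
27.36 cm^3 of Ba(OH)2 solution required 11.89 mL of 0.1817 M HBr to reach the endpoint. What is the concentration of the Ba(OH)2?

0.0395 M

n(HBr) delivered = 0.1817 x 0.01189 = 0.002160 mol.
The reaction is 1 Ba(OH)2 + 2 HBr, so n(Ba(OH)2) = 0.002160 x 1/2 = 0.001080 mol.
[Ba(OH)2] = 0.001080 mol / 0.02736 L = 0.0395 M.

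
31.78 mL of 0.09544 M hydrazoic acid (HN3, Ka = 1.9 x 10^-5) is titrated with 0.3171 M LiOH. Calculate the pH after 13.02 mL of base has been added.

12.39

n(acid) = 0.09544 x 0.03178 = 0.003033 mol; n(LiOH) added = 0.3171 x 0.01302 = 0.004129 mol.
Base is in excess by 0.004129 - 0.003033 = 0.001096 mol in a total volume of 0.04480 L.
[OH^-] = 0.001096/0.04480 = 0.02445 M, so pOH = 1.61 and pH = 14.00 - 1.61 = 12.39.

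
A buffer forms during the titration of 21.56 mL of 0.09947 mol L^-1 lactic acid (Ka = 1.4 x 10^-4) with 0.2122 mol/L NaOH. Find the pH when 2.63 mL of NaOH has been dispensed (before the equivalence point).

3.40

Initial n(HC3H5O3) = 0.09947 x 0.02156 = 0.002145 mol.
n(NaOH) added = 0.2122 x 0.002630 = 0.0005581 mol, converting that many moles of HC3H5O3 to C3H5O3-.
Remaining n(HC3H5O3) = 0.001586 mol; n(C3H5O3-) = 0.0005581 mol.
By Henderson-Hasselbalch, pH = pKa + log([A^-]/[HA]) = 3.85 + log(0.0005581/0.001586) = 3.85 + (-0.45) = 3.40.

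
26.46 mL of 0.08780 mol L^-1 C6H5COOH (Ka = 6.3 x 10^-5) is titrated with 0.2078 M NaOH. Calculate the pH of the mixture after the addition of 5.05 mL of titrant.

4.12

Initial n(C6H5COOH) = 0.08780 x 0.02646 = 0.002323 mol.
n(NaOH) added = 0.2078 x 0.005050 = 0.001049 mol, converting that many moles of C6H5COOH to C6H5COO-.
Remaining n(C6H5COOH) = 0.001274 mol; n(C6H5COO-) = 0.001049 mol.
By Henderson-Hasselbalch, pH = pKa + log([A^-]/[HA]) = 4.20 + log(0.001049/0.001274) = 4.20 + (-0.08) = 4.12.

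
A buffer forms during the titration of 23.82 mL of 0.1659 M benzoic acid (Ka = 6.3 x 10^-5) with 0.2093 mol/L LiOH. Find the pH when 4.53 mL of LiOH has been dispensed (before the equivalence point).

3.70

Initial n(C6H5COOH) = 0.1659 x 0.02382 = 0.003952 mol.
n(LiOH) added = 0.2093 x 0.004530 = 0.0009481 mol, converting that many moles of C6H5COOH to C6H5COO-.
Remaining n(C6H5COOH) = 0.003004 mol; n(C6H5COO-) = 0.0009481 mol.
By Henderson-Hasselbalch, pH = pKa + log([A^-]/[HA]) = 4.20 + log(0.0009481/0.003004) = 4.20 + (-0.50) = 3.70.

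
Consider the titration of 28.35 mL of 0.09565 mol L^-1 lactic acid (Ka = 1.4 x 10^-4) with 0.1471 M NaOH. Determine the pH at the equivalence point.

8.31

n(HC3H5O3) = 0.09565 x 0.02835 = 0.002712 mol; V(NaOH) at equivalence = 0.002712/0.1471 = 0.01843 L.
At equivalence all the acid is converted to C3H5O3-; total volume = 0.02835 + 0.01843 = 0.04678 L, so [C3H5O3-] = 0.002712/0.04678 = 0.05796 M.
Kb = Kw/Ka = 1.0e-14 / 1.4 x 10^-4 = 7.14e-11.
[OH^-] = sqrt(Kb x [C3H5O3-]) = sqrt(7.14e-11 x 0.05796) = 2.03e-6 M.
pOH = 5.69, so pH = 14.00 - 5.69 = 8.31.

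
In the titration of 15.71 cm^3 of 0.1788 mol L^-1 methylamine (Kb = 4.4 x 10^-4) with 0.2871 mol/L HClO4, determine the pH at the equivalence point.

5.80

n(CH3NH2) = 0.1788 x 0.01571 = 0.002809 mol; V(HClO4) at equivalence = 0.002809/0.2871 = 0.009784 L.
At equivalence the base is fully converted to CH3NH3+; total volume = 0.02549 L, so [CH3NH3+] = 0.002809/0.02549 = 0.1102 M.
Ka(CH3NH3+) = Kw/Kb = 1.0e-14 / 4.4 x 10^-4 = 2.27e-11.
[H^+] = sqrt(Ka x [CH3NH3+]) = sqrt(2.27e-11 x 0.1102) = 1.58e-6 M.
pH = -log(1.58e-6) = 5.80.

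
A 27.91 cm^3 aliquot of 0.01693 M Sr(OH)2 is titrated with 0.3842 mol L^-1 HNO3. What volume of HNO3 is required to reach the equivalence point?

n(Sr(OH)2) = 0.01693 mol/L x 0.02791 L = 0.0004725 mol.
The neutralisation is 1 Sr(OH)2 : 2 HNO3, so n(HNO3) = 0.0004725 x 2/1 = 0.0009450 mol.
V(HNO3) = 0.0009450 / 0.3842 = 0.002460 L = 2.46 mL.

2.46 mL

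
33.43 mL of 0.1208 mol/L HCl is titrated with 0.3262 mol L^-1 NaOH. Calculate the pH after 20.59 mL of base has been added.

n(acid) = 0.1208 x 0.03343 = 0.004038 mol; n(NaOH) added = 0.3262 x 0.02059 = 0.006716 mol.
Base is in excess by 0.006716 - 0.004038 = 0.002678 mol in a total volume of 0.05402 L.
[OH^-] = 0.002678/0.05402 = 0.04958 M, so pOH = 1.30 and pH = 14.00 - 1.30 = 12.70.

12.70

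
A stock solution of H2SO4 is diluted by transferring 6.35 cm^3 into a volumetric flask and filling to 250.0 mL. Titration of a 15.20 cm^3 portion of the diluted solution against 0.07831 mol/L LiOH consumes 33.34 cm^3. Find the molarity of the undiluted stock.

3.38 M

n(LiOH) = 0.07831 x 0.03334 = 0.002611 mol.
n(H2SO4) in the aliquot = 0.002611 x 1/2 = 0.001305 mol.
[diluted H2SO4] = 0.001305 / 0.01520 = 0.08588 M.
Dilution factor = 250.0/6.350 = 39.37, so [stock] = 0.08588 x 39.37 = 3.38 M.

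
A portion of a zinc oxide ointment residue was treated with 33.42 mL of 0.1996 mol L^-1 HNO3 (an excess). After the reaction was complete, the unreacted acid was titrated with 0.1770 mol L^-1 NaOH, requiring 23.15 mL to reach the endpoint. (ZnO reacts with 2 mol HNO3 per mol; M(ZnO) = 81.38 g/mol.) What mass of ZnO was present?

0.105 g

Total n(HNO3) added = 0.1996 x 0.03342 = 0.006671 mol.
n(NaOH) used = 0.1770 x 0.02315 = 0.004098 mol, which equals the excess n(HNO3).
So n(HNO3) consumed by the sample = 0.006671 - 0.004098 = 0.002573 mol.
n(ZnO) = 0.002573 / 2 = 0.001287 mol.
mass = 0.001287 mol x 81.38 g/mol = 0.105 g.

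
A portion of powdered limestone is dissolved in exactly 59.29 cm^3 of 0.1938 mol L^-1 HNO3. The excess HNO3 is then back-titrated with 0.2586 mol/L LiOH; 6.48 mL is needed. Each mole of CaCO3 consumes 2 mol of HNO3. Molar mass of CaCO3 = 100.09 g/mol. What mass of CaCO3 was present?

Total n(HNO3) added = 0.1938 x 0.05929 = 0.01149 mol.
n(LiOH) used = 0.2586 x 0.006480 = 0.001676 mol, which equals the excess n(HNO3).
So n(HNO3) consumed by the sample = 0.01149 - 0.001676 = 0.009815 mol.
n(CaCO3) = 0.009815 / 2 = 0.004907 mol.
mass = 0.004907 mol x 100.09 g/mol = 0.491 g.

0.491 g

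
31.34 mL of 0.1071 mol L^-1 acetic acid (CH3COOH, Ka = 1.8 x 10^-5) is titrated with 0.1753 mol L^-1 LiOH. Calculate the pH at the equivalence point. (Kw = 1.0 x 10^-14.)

n(CH3COOH) = 0.1071 x 0.03134 = 0.003357 mol; V(LiOH) at equivalence = 0.003357/0.1753 = 0.01915 L.
At equivalence all the acid is converted to CH3COO-; total volume = 0.03134 + 0.01915 = 0.05049 L, so [CH3COO-] = 0.003357/0.05049 = 0.06648 M.
Kb = Kw/Ka = 1.0e-14 / 1.8 x 10^-5 = 5.56e-10.
[OH^-] = sqrt(Kb x [CH3COO-]) = sqrt(5.56e-10 x 0.06648) = 6.08e-6 M.
pOH = 5.22, so pH = 14.00 - 5.22 = 8.78.

8.78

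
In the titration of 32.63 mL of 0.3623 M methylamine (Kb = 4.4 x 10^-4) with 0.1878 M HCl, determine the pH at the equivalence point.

n(CH3NH2) = 0.3623 x 0.03263 = 0.01182 mol; V(HCl) at equivalence = 0.01182/0.1878 = 0.06295 L.
At equivalence the base is fully converted to CH3NH3+; total volume = 0.09558 L, so [CH3NH3+] = 0.01182/0.09558 = 0.1237 M.
Ka(CH3NH3+) = Kw/Kb = 1.0e-14 / 4.4 x 10^-4 = 2.27e-11.
[H^+] = sqrt(Ka x [CH3NH3+]) = sqrt(2.27e-11 x 0.1237) = 1.68e-6 M.
pH = -log(1.68e-6) = 5.78.

5.78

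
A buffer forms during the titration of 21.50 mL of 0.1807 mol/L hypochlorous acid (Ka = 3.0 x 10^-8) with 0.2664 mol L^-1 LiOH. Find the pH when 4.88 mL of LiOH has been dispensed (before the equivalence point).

7.22

Initial n(HClO) = 0.1807 x 0.02150 = 0.003885 mol.
n(LiOH) added = 0.2664 x 0.004880 = 0.001300 mol, converting that many moles of HClO to ClO-.
Remaining n(HClO) = 0.002585 mol; n(ClO-) = 0.001300 mol.
By Henderson-Hasselbalch, pH = pKa + log([A^-]/[HA]) = 7.52 + log(0.001300/0.002585) = 7.52 + (-0.30) = 7.22.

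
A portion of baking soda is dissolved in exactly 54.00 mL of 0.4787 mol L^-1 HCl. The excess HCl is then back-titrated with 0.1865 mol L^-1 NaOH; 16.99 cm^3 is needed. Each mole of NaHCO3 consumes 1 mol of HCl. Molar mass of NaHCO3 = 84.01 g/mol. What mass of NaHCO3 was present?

Total n(HCl) added = 0.4787 x 0.05400 = 0.02585 mol.
n(NaOH) used = 0.1865 x 0.01699 = 0.003169 mol, which equals the excess n(HCl).
So n(HCl) consumed by the sample = 0.02585 - 0.003169 = 0.02268 mol.
n(NaHCO3) = 0.02268 / 1 = 0.02268 mol.
mass = 0.02268 mol x 84.01 g/mol = 1.91 g.

1.91 g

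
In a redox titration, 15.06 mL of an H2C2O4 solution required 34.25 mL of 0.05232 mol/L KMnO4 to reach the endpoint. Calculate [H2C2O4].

n(KMnO4) = 0.05232 x 0.03425 = 0.001792 mol.
From the balanced equation, 2 mol KMnO4 reacts with 5 mol H2C2O4, so n(H2C2O4) = 0.001792 x 5/2 = 0.004480 mol.
[H2C2O4] = 0.004480 / 0.01506 L = 0.297 M.

0.297 M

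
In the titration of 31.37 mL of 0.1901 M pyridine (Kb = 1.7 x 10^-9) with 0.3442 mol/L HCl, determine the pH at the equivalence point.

n(C5H5N) = 0.1901 x 0.03137 = 0.005963 mol; V(HCl) at equivalence = 0.005963/0.3442 = 0.01733 L.
At equivalence the base is fully converted to C5H5NH+; total volume = 0.04870 L, so [C5H5NH+] = 0.005963/0.04870 = 0.1225 M.
Ka(C5H5NH+) = Kw/Kb = 1.0e-14 / 1.7 x 10^-9 = 5.88e-6.
[H^+] = sqrt(Ka x [C5H5NH+]) = sqrt(5.88e-6 x 0.1225) = 0.000849 M.
pH = -log(0.000849) = 3.07.

3.07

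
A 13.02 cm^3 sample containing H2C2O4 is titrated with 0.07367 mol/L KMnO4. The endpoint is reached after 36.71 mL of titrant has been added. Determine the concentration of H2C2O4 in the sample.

n(KMnO4) = 0.07367 x 0.03671 = 0.002704 mol.
From the balanced equation, 2 mol KMnO4 reacts with 5 mol H2C2O4, so n(H2C2O4) = 0.002704 x 5/2 = 0.006761 mol.
[H2C2O4] = 0.006761 / 0.01302 L = 0.519 M.

0.519 M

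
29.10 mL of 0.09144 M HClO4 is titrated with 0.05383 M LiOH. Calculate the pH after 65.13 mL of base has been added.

n(acid) = 0.09144 x 0.02910 = 0.002661 mol; n(LiOH) added = 0.05383 x 0.06513 = 0.003506 mol.
Base is in excess by 0.003506 - 0.002661 = 0.0008450 mol in a total volume of 0.09423 L.
[OH^-] = 0.0008450/0.09423 = 0.008968 M, so pOH = 2.05 and pH = 14.00 - 2.05 = 11.95.

11.95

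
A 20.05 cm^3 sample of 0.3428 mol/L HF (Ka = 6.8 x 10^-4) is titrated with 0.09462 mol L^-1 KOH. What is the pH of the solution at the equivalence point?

8.02

n(HF) = 0.3428 x 0.02005 = 0.006873 mol; V(KOH) at equivalence = 0.006873/0.09462 = 0.07264 L.
At equivalence all the acid is converted to F-; total volume = 0.02005 + 0.07264 = 0.09269 L, so [F-] = 0.006873/0.09269 = 0.07415 M.
Kb = Kw/Ka = 1.0e-14 / 6.8 x 10^-4 = 1.47e-11.
[OH^-] = sqrt(Kb x [F-]) = sqrt(1.47e-11 x 0.07415) = 1.04e-6 M.
pOH = 5.98, so pH = 14.00 - 5.98 = 8.02.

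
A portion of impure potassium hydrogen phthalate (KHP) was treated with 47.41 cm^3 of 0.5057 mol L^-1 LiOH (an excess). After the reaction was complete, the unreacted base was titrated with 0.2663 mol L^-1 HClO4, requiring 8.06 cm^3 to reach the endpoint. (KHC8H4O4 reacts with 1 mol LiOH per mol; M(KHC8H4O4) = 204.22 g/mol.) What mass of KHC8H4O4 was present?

Total n(LiOH) added = 0.5057 x 0.04741 = 0.02398 mol.
n(HClO4) used = 0.2663 x 0.008060 = 0.002146 mol, which equals the excess n(LiOH).
So n(LiOH) consumed by the sample = 0.02398 - 0.002146 = 0.02183 mol.
n(KHC8H4O4) = 0.02183 / 1 = 0.02183 mol.
mass = 0.02183 mol x 204.22 g/mol = 4.46 g.

4.46 g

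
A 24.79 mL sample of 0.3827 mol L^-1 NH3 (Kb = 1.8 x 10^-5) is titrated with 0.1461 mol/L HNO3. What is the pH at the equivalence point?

n(NH3) = 0.3827 x 0.02479 = 0.009487 mol; V(HNO3) at equivalence = 0.009487/0.1461 = 0.06494 L.
At equivalence the base is fully converted to NH4+; total volume = 0.08973 L, so [NH4+] = 0.009487/0.08973 = 0.1057 M.
Ka(NH4+) = Kw/Kb = 1.0e-14 / 1.8 x 10^-5 = 5.56e-10.
[H^+] = sqrt(Ka x [NH4+]) = sqrt(5.56e-10 x 0.1057) = 7.66e-6 M.
pH = -log(7.66e-6) = 5.12.

5.12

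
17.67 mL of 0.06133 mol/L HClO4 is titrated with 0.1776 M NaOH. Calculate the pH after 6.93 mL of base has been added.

11.78

n(acid) = 0.06133 x 0.01767 = 0.001084 mol; n(NaOH) added = 0.1776 x 0.006930 = 0.001231 mol.
Base is in excess by 0.001231 - 0.001084 = 0.0001471 mol in a total volume of 0.02460 L.
[OH^-] = 0.0001471/0.02460 = 0.005978 M, so pOH = 2.22 and pH = 14.00 - 2.22 = 11.78.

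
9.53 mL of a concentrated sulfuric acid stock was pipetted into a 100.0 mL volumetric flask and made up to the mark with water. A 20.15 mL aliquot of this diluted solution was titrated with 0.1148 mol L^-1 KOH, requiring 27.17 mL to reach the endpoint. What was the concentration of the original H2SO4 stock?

0.812 M

n(KOH) = 0.1148 x 0.02717 = 0.003119 mol.
n(H2SO4) in the aliquot = 0.003119 x 1/2 = 0.001560 mol.
[diluted H2SO4] = 0.001560 / 0.02015 = 0.07740 M.
Dilution factor = 100.0/9.530 = 10.49, so [stock] = 0.07740 x 10.49 = 0.812 M.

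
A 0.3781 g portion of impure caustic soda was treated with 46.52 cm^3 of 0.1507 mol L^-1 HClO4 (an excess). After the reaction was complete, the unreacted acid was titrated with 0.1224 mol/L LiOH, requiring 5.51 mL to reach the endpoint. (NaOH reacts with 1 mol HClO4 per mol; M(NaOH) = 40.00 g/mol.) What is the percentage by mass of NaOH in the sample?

67.0%

Total n(HClO4) added = 0.1507 x 0.04652 = 0.007011 mol.
n(LiOH) used = 0.1224 x 0.005510 = 0.0006744 mol, which equals the excess n(HClO4).
So n(HClO4) consumed by the sample = 0.007011 - 0.0006744 = 0.006336 mol.
n(NaOH) = 0.006336 / 1 = 0.006336 mol.
mass NaOH = 0.006336 x 40.00 = 0.2534 g, so %NaOH = 0.2534/0.3781 x 100 = 67.0%.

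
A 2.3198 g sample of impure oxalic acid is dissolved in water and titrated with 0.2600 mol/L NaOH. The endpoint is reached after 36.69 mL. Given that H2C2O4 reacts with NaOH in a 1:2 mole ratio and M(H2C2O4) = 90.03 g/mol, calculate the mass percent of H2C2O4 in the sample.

18.5%

n(NaOH) = 0.2600 x 0.03669 = 0.009539 mol.
n(H2C2O4) = 0.009539 / 2 = 0.004770 mol.
mass of H2C2O4 = 0.004770 x 90.03 = 0.4294 g.
% purity = 0.4294 / 2.3198 x 100 = 18.5%.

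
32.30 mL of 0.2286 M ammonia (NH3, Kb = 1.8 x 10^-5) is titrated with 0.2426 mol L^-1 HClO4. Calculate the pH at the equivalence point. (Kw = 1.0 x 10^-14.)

n(NH3) = 0.2286 x 0.03230 = 0.007384 mol; V(HClO4) at equivalence = 0.007384/0.2426 = 0.03044 L.
At equivalence the base is fully converted to NH4+; total volume = 0.06274 L, so [NH4+] = 0.007384/0.06274 = 0.1177 M.
Ka(NH4+) = Kw/Kb = 1.0e-14 / 1.8 x 10^-5 = 5.56e-10.
[H^+] = sqrt(Ka x [NH4+]) = sqrt(5.56e-10 x 0.1177) = 8.09e-6 M.
pH = -log(8.09e-6) = 5.09.

5.09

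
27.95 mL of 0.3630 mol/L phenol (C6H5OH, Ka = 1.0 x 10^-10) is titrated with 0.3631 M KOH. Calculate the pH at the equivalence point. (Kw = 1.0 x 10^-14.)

n(C6H5OH) = 0.3630 x 0.02795 = 0.01015 mol; V(KOH) at equivalence = 0.01015/0.3631 = 0.02794 L.
At equivalence all the acid is converted to C6H5O-; total volume = 0.02795 + 0.02794 = 0.05589 L, so [C6H5O-] = 0.01015/0.05589 = 0.1815 M.
Kb = Kw/Ka = 1.0e-14 / 1.0 x 10^-10 = 0.000100.
[OH^-] = sqrt(Kb x [C6H5O-]) = sqrt(0.000100 x 0.1815) = 0.00426 M.
pOH = 2.37, so pH = 14.00 - 2.37 = 11.63.

11.63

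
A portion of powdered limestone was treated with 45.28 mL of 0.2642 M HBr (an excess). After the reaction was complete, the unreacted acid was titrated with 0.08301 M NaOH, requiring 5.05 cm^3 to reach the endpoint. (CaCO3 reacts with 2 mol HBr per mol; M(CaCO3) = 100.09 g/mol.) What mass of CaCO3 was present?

0.578 g

Total n(HBr) added = 0.2642 x 0.04528 = 0.01196 mol.
n(NaOH) used = 0.08301 x 0.005050 = 0.0004192 mol, which equals the excess n(HBr).
So n(HBr) consumed by the sample = 0.01196 - 0.0004192 = 0.01154 mol.
n(CaCO3) = 0.01154 / 2 = 0.005772 mol.
mass = 0.005772 mol x 100.09 g/mol = 0.578 g.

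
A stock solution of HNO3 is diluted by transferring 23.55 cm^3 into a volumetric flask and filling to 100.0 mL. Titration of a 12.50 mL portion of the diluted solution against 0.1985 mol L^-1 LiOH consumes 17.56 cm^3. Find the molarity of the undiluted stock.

n(LiOH) = 0.1985 x 0.01756 = 0.003486 mol.
n(HNO3) in the aliquot = 0.003486 mol.
[diluted HNO3] = 0.003486 / 0.01250 = 0.2789 M.
Dilution factor = 100.0/23.55 = 4.246, so [stock] = 0.2789 x 4.246 = 1.18 M.

1.18 M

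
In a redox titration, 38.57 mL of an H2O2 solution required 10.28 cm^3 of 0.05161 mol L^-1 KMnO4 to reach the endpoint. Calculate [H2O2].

n(KMnO4) = 0.05161 x 0.01028 = 0.0005306 mol.
From the balanced equation, 2 mol KMnO4 reacts with 5 mol H2O2, so n(H2O2) = 0.0005306 x 5/2 = 0.001326 mol.
[H2O2] = 0.001326 / 0.03857 L = 0.0344 M.

0.0344 M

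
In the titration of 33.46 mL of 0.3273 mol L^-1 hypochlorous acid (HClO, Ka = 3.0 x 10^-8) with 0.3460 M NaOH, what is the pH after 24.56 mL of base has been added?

Initial n(HClO) = 0.3273 x 0.03346 = 0.01095 mol.
n(NaOH) added = 0.3460 x 0.02456 = 0.008498 mol, converting that many moles of HClO to ClO-.
Remaining n(HClO) = 0.002454 mol; n(ClO-) = 0.008498 mol.
By Henderson-Hasselbalch, pH = pKa + log([A^-]/[HA]) = 7.52 + log(0.008498/0.002454) = 7.52 + (+0.54) = 8.06.

8.06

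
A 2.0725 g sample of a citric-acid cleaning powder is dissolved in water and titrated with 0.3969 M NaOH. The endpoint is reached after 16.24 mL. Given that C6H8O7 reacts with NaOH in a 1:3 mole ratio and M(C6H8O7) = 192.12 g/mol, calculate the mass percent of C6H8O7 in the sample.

19.9%

n(NaOH) = 0.3969 x 0.01624 = 0.006446 mol.
n(C6H8O7) = 0.006446 / 3 = 0.002149 mol.
mass of C6H8O7 = 0.002149 x 192.12 = 0.4128 g.
% purity = 0.4128 / 2.0725 x 100 = 19.9%.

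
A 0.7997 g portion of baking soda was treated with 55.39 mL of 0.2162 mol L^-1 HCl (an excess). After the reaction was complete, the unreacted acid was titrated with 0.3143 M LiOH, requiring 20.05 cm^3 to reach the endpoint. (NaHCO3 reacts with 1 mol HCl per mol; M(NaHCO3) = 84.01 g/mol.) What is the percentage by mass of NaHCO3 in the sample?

Total n(HCl) added = 0.2162 x 0.05539 = 0.01198 mol.
n(LiOH) used = 0.3143 x 0.02005 = 0.006302 mol, which equals the excess n(HCl).
So n(HCl) consumed by the sample = 0.01198 - 0.006302 = 0.005674 mol.
n(NaHCO3) = 0.005674 / 1 = 0.005674 mol.
mass NaHCO3 = 0.005674 x 84.01 = 0.4766 g, so %NaHCO3 = 0.4766/0.7997 x 100 = 59.6%.

59.6%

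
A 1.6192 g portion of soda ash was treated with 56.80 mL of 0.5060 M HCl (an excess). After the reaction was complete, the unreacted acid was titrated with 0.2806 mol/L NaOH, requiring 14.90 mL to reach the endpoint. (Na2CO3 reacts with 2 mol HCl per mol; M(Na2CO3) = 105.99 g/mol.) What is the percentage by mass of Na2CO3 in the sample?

80.4%

Total n(HCl) added = 0.5060 x 0.05680 = 0.02874 mol.
n(NaOH) used = 0.2806 x 0.01490 = 0.004181 mol, which equals the excess n(HCl).
So n(HCl) consumed by the sample = 0.02874 - 0.004181 = 0.02456 mol.
n(Na2CO3) = 0.02456 / 2 = 0.01228 mol.
mass Na2CO3 = 0.01228 x 105.99 = 1.302 g, so %Na2CO3 = 1.302/1.6192 x 100 = 80.4%.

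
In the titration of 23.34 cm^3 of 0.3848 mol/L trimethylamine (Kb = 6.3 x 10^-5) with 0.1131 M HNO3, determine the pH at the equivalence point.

5.43

n((CH3)3N) = 0.3848 x 0.02334 = 0.008981 mol; V(HNO3) at equivalence = 0.008981/0.1131 = 0.07941 L.
At equivalence the base is fully converted to (CH3)3NH+; total volume = 0.1027 L, so [(CH3)3NH+] = 0.008981/0.1027 = 0.08741 M.
Ka((CH3)3NH+) = Kw/Kb = 1.0e-14 / 6.3 x 10^-5 = 1.59e-10.
[H^+] = sqrt(Ka x [(CH3)3NH+]) = sqrt(1.59e-10 x 0.08741) = 3.72e-6 M.
pH = -log(3.72e-6) = 5.43.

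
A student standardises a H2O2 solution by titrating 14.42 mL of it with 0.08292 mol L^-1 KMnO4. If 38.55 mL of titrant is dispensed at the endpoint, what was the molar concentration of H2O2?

0.554 M

n(KMnO4) = 0.08292 x 0.03855 = 0.003197 mol.
From the balanced equation, 2 mol KMnO4 reacts with 5 mol H2O2, so n(H2O2) = 0.003197 x 5/2 = 0.007991 mol.
[H2O2] = 0.007991 / 0.01442 L = 0.554 M.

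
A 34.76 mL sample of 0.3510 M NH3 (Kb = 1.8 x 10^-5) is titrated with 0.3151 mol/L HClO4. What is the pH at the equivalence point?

5.02

n(NH3) = 0.3510 x 0.03476 = 0.01220 mol; V(HClO4) at equivalence = 0.01220/0.3151 = 0.03872 L.
At equivalence the base is fully converted to NH4+; total volume = 0.07348 L, so [NH4+] = 0.01220/0.07348 = 0.1660 M.
Ka(NH4+) = Kw/Kb = 1.0e-14 / 1.8 x 10^-5 = 5.56e-10.
[H^+] = sqrt(Ka x [NH4+]) = sqrt(5.56e-10 x 0.1660) = 9.60e-6 M.
pH = -log(9.60e-6) = 5.02.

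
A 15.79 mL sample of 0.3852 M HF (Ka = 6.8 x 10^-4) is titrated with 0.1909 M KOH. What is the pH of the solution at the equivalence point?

n(HF) = 0.3852 x 0.01579 = 0.006082 mol; V(KOH) at equivalence = 0.006082/0.1909 = 0.03186 L.
At equivalence all the acid is converted to F-; total volume = 0.01579 + 0.03186 = 0.04765 L, so [F-] = 0.006082/0.04765 = 0.1276 M.
Kb = Kw/Ka = 1.0e-14 / 6.8 x 10^-4 = 1.47e-11.
[OH^-] = sqrt(Kb x [F-]) = sqrt(1.47e-11 x 0.1276) = 1.37e-6 M.
pOH = 5.86, so pH = 14.00 - 5.86 = 8.14.

8.14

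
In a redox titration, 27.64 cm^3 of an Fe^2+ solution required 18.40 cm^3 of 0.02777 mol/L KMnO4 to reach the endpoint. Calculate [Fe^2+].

n(KMnO4) = 0.02777 x 0.01840 = 0.0005110 mol.
From the balanced equation, 1 mol KMnO4 reacts with 5 mol Fe^2+, so n(Fe^2+) = 0.0005110 x 5/1 = 0.002555 mol.
[Fe^2+] = 0.002555 / 0.02764 L = 0.0924 M.

0.0924 M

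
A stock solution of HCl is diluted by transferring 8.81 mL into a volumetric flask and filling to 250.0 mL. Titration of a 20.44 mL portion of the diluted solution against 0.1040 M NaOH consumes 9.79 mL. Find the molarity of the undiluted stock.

n(NaOH) = 0.1040 x 0.009790 = 0.001018 mol.
n(HCl) in the aliquot = 0.001018 mol.
[diluted HCl] = 0.001018 / 0.02044 = 0.04981 M.
Dilution factor = 250.0/8.810 = 28.38, so [stock] = 0.04981 x 28.38 = 1.41 M.

1.41 M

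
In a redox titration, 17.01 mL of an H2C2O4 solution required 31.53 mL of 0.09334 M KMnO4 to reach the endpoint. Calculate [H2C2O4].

n(KMnO4) = 0.09334 x 0.03153 = 0.002943 mol.
From the balanced equation, 2 mol KMnO4 reacts with 5 mol H2C2O4, so n(H2C2O4) = 0.002943 x 5/2 = 0.007358 mol.
[H2C2O4] = 0.007358 / 0.01701 L = 0.433 M.

0.433 M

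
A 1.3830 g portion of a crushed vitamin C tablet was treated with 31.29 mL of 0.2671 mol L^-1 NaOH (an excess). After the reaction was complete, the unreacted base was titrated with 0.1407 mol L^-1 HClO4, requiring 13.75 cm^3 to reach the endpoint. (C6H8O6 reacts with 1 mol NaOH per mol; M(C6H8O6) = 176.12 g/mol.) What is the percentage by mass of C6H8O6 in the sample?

81.8%

Total n(NaOH) added = 0.2671 x 0.03129 = 0.008358 mol.
n(HClO4) used = 0.1407 x 0.01375 = 0.001935 mol, which equals the excess n(NaOH).
So n(NaOH) consumed by the sample = 0.008358 - 0.001935 = 0.006423 mol.
n(C6H8O6) = 0.006423 / 1 = 0.006423 mol.
mass C6H8O6 = 0.006423 x 176.12 = 1.131 g, so %C6H8O6 = 1.131/1.3830 x 100 = 81.8%.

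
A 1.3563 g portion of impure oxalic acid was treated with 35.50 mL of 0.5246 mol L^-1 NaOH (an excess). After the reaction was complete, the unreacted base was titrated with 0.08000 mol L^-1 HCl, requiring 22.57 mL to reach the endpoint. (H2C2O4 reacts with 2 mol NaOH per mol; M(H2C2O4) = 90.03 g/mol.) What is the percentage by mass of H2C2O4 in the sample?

Total n(NaOH) added = 0.5246 x 0.03550 = 0.01862 mol.
n(HCl) used = 0.08000 x 0.02257 = 0.001806 mol, which equals the excess n(NaOH).
So n(NaOH) consumed by the sample = 0.01862 - 0.001806 = 0.01682 mol.
n(H2C2O4) = 0.01682 / 2 = 0.008409 mol.
mass H2C2O4 = 0.008409 x 90.03 = 0.7570 g, so %H2C2O4 = 0.7570/1.3563 x 100 = 55.8%.

55.8%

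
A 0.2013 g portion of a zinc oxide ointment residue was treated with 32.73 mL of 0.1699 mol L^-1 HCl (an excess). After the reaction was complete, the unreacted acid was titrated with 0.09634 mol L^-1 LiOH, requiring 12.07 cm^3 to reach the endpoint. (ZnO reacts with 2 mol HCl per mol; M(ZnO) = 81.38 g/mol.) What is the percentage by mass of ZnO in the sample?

Total n(HCl) added = 0.1699 x 0.03273 = 0.005561 mol.
n(LiOH) used = 0.09634 x 0.01207 = 0.001163 mol, which equals the excess n(HCl).
So n(HCl) consumed by the sample = 0.005561 - 0.001163 = 0.004398 mol.
n(ZnO) = 0.004398 / 2 = 0.002199 mol.
mass ZnO = 0.002199 x 81.38 = 0.1790 g, so %ZnO = 0.1790/0.2013 x 100 = 88.9%.

88.9%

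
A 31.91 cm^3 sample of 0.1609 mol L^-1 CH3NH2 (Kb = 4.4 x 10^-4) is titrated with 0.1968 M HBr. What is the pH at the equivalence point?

5.85

n(CH3NH2) = 0.1609 x 0.03191 = 0.005134 mol; V(HBr) at equivalence = 0.005134/0.1968 = 0.02609 L.
At equivalence the base is fully converted to CH3NH3+; total volume = 0.05800 L, so [CH3NH3+] = 0.005134/0.05800 = 0.08852 M.
Ka(CH3NH3+) = Kw/Kb = 1.0e-14 / 4.4 x 10^-4 = 2.27e-11.
[H^+] = sqrt(Ka x [CH3NH3+]) = sqrt(2.27e-11 x 0.08852) = 1.42e-6 M.
pH = -log(1.42e-6) = 5.85.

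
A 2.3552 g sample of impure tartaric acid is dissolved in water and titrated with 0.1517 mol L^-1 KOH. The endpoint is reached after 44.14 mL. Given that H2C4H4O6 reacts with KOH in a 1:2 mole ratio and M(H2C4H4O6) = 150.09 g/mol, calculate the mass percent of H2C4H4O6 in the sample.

21.3%

n(KOH) = 0.1517 x 0.04414 = 0.006696 mol.
n(H2C4H4O6) = 0.006696 / 2 = 0.003348 mol.
mass of H2C4H4O6 = 0.003348 x 150.09 = 0.5025 g.
% purity = 0.5025 / 2.3552 x 100 = 21.3%.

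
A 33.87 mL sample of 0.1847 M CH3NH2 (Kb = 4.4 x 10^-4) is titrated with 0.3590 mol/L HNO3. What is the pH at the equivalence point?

n(CH3NH2) = 0.1847 x 0.03387 = 0.006256 mol; V(HNO3) at equivalence = 0.006256/0.3590 = 0.01743 L.
At equivalence the base is fully converted to CH3NH3+; total volume = 0.05130 L, so [CH3NH3+] = 0.006256/0.05130 = 0.1220 M.
Ka(CH3NH3+) = Kw/Kb = 1.0e-14 / 4.4 x 10^-4 = 2.27e-11.
[H^+] = sqrt(Ka x [CH3NH3+]) = sqrt(2.27e-11 x 0.1220) = 1.66e-6 M.
pH = -log(1.66e-6) = 5.78.

5.78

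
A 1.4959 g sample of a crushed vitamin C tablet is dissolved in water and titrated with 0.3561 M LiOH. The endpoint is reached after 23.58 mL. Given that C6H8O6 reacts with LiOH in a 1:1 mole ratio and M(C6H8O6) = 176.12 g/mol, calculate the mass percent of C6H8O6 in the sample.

n(LiOH) = 0.3561 x 0.02358 = 0.008397 mol.
n(C6H8O6) = 0.008397 / 1 = 0.008397 mol.
mass of C6H8O6 = 0.008397 x 176.12 = 1.479 g.
% purity = 1.479 / 1.4959 x 100 = 98.9%.

98.9%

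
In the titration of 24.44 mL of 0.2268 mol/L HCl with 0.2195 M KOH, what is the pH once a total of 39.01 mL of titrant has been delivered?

n(acid) = 0.2268 x 0.02444 = 0.005543 mol; n(KOH) added = 0.2195 x 0.03901 = 0.008563 mol.
Base is in excess by 0.008563 - 0.005543 = 0.003020 mol in a total volume of 0.06345 L.
[OH^-] = 0.003020/0.06345 = 0.04759 M, so pOH = 1.32 and pH = 14.00 - 1.32 = 12.68.

12.68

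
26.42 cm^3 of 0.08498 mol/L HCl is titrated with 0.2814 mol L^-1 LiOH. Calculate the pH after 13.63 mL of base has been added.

12.60

n(acid) = 0.08498 x 0.02642 = 0.002245 mol; n(LiOH) added = 0.2814 x 0.01363 = 0.003835 mol.
Base is in excess by 0.003835 - 0.002245 = 0.001590 mol in a total volume of 0.04005 L.
[OH^-] = 0.001590/0.04005 = 0.03971 M, so pOH = 1.40 and pH = 14.00 - 1.40 = 12.60.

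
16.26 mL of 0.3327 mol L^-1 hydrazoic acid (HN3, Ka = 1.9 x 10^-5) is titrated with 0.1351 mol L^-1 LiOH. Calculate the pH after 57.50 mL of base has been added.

n(acid) = 0.3327 x 0.01626 = 0.005410 mol; n(LiOH) added = 0.1351 x 0.05750 = 0.007768 mol.
Base is in excess by 0.007768 - 0.005410 = 0.002359 mol in a total volume of 0.07376 L.
[OH^-] = 0.002359/0.07376 = 0.03198 M, so pOH = 1.50 and pH = 14.00 - 1.50 = 12.50.

12.50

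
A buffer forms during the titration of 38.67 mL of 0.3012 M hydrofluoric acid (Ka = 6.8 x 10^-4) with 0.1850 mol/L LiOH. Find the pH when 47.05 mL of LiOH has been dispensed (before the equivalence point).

3.64

Initial n(HF) = 0.3012 x 0.03867 = 0.01165 mol.
n(LiOH) added = 0.1850 x 0.04705 = 0.008704 mol, converting that many moles of HF to F-.
Remaining n(HF) = 0.002943 mol; n(F-) = 0.008704 mol.
By Henderson-Hasselbalch, pH = pKa + log([A^-]/[HA]) = 3.17 + log(0.008704/0.002943) = 3.17 + (+0.47) = 3.64.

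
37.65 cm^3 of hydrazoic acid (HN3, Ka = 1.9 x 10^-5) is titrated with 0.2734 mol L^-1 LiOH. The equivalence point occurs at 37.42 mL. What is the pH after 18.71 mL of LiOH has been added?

18.71 mL is exactly half the equivalence volume (37.42/2), i.e. the half-equivalence point.
There, n(HA) = n(A^-), so pH = pKa = -log(1.9 x 10^-5) = 4.72.

4.72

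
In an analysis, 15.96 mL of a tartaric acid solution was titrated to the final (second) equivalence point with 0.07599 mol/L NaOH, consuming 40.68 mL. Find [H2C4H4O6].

0.0968 M

n(NaOH) = 0.07599 x 0.04068 = 0.003091 mol.
At the final (second) equivalence point, 2 mol OH^- react per mol H2C4H4O6, so n(H2C4H4O6) = 0.003091 / 2 = 0.001546 mol.
[H2C4H4O6] = 0.001546 / 0.01596 L = 0.0968 M.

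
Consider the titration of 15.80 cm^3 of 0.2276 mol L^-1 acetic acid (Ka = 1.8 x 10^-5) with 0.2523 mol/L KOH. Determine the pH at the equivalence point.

n(CH3COOH) = 0.2276 x 0.01580 = 0.003596 mol; V(KOH) at equivalence = 0.003596/0.2523 = 0.01425 L.
At equivalence all the acid is converted to CH3COO-; total volume = 0.01580 + 0.01425 = 0.03005 L, so [CH3COO-] = 0.003596/0.03005 = 0.1197 M.
Kb = Kw/Ka = 1.0e-14 / 1.8 x 10^-5 = 5.56e-10.
[OH^-] = sqrt(Kb x [CH3COO-]) = sqrt(5.56e-10 x 0.1197) = 8.15e-6 M.
pOH = 5.09, so pH = 14.00 - 5.09 = 8.91.

8.91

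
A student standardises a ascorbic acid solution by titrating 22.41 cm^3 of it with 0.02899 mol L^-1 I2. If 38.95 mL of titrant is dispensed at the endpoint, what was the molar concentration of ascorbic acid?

0.0504 M

n(I2) = 0.02899 x 0.03895 = 0.001129 mol.
From the balanced equation, 1 mol I2 reacts with 1 mol ascorbic acid, so n(ascorbic acid) = 0.001129 x 1/1 = 0.001129 mol.
[ascorbic acid] = 0.001129 / 0.02241 L = 0.0504 M.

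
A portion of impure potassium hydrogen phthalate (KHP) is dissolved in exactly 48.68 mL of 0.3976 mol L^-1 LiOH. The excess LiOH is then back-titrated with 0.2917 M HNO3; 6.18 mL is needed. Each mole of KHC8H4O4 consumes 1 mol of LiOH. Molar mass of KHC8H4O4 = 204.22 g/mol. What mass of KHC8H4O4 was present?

3.58 g

Total n(LiOH) added = 0.3976 x 0.04868 = 0.01936 mol.
n(HNO3) used = 0.2917 x 0.006180 = 0.001803 mol, which equals the excess n(LiOH).
So n(LiOH) consumed by the sample = 0.01936 - 0.001803 = 0.01755 mol.
n(KHC8H4O4) = 0.01755 / 1 = 0.01755 mol.
mass = 0.01755 mol x 204.22 g/mol = 3.58 g.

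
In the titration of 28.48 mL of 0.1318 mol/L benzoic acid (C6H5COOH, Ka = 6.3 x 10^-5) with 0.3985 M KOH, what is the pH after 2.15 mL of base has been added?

Initial n(C6H5COOH) = 0.1318 x 0.02848 = 0.003754 mol.
n(KOH) added = 0.3985 x 0.002150 = 0.0008568 mol, converting that many moles of C6H5COOH to C6H5COO-.
Remaining n(C6H5COOH) = 0.002897 mol; n(C6H5COO-) = 0.0008568 mol.
By Henderson-Hasselbalch, pH = pKa + log([A^-]/[HA]) = 4.20 + log(0.0008568/0.002897) = 4.20 + (-0.53) = 3.67.

3.67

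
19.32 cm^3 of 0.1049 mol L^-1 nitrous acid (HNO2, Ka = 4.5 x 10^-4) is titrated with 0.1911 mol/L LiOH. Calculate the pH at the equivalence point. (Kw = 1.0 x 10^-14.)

8.09

n(HNO2) = 0.1049 x 0.01932 = 0.002027 mol; V(LiOH) at equivalence = 0.002027/0.1911 = 0.01061 L.
At equivalence all the acid is converted to NO2-; total volume = 0.01932 + 0.01061 = 0.02993 L, so [NO2-] = 0.002027/0.02993 = 0.06772 M.
Kb = Kw/Ka = 1.0e-14 / 4.5 x 10^-4 = 2.22e-11.
[OH^-] = sqrt(Kb x [NO2-]) = sqrt(2.22e-11 x 0.06772) = 1.23e-6 M.
pOH = 5.91, so pH = 14.00 - 5.91 = 8.09.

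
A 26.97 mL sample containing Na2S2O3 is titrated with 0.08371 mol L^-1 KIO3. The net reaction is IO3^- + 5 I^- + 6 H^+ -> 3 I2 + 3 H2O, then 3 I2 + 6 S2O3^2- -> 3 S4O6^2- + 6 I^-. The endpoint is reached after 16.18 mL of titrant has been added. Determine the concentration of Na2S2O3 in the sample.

0.301 M

n(KIO3) = 0.08371 x 0.01618 = 0.001354 mol.
From the balanced equation, 1 mol KIO3 reacts with 6 mol Na2S2O3, so n(Na2S2O3) = 0.001354 x 6/1 = 0.008127 mol.
[Na2S2O3] = 0.008127 / 0.02697 L = 0.301 M.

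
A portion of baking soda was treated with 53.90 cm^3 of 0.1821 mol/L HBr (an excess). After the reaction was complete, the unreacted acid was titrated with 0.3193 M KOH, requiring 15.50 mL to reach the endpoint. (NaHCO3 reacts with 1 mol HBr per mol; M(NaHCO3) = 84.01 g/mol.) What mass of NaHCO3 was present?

Total n(HBr) added = 0.1821 x 0.05390 = 0.009815 mol.
n(KOH) used = 0.3193 x 0.01550 = 0.004949 mol, which equals the excess n(HBr).
So n(HBr) consumed by the sample = 0.009815 - 0.004949 = 0.004866 mol.
n(NaHCO3) = 0.004866 / 1 = 0.004866 mol.
mass = 0.004866 mol x 84.01 g/mol = 0.409 g.

0.409 g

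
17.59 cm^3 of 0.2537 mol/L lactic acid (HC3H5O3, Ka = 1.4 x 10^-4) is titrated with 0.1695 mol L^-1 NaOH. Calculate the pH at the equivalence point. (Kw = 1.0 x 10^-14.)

n(HC3H5O3) = 0.2537 x 0.01759 = 0.004463 mol; V(NaOH) at equivalence = 0.004463/0.1695 = 0.02633 L.
At equivalence all the acid is converted to C3H5O3-; total volume = 0.01759 + 0.02633 = 0.04392 L, so [C3H5O3-] = 0.004463/0.04392 = 0.1016 M.
Kb = Kw/Ka = 1.0e-14 / 1.4 x 10^-4 = 7.14e-11.
[OH^-] = sqrt(Kb x [C3H5O3-]) = sqrt(7.14e-11 x 0.1016) = 2.69e-6 M.
pOH = 5.57, so pH = 14.00 - 5.57 = 8.43.

8.43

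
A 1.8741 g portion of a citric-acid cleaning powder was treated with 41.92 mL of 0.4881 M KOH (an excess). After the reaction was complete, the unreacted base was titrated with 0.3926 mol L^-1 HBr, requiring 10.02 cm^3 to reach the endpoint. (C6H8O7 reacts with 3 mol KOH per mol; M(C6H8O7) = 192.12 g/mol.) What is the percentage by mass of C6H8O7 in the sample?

56.5%

Total n(KOH) added = 0.4881 x 0.04192 = 0.02046 mol.
n(HBr) used = 0.3926 x 0.01002 = 0.003934 mol, which equals the excess n(KOH).
So n(KOH) consumed by the sample = 0.02046 - 0.003934 = 0.01653 mol.
n(C6H8O7) = 0.01653 / 3 = 0.005509 mol.
mass C6H8O7 = 0.005509 x 192.12 = 1.058 g, so %C6H8O7 = 1.058/1.8741 x 100 = 56.5%.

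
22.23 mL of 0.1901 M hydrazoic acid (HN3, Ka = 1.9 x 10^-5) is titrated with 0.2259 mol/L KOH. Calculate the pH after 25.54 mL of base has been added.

12.51

n(acid) = 0.1901 x 0.02223 = 0.004226 mol; n(KOH) added = 0.2259 x 0.02554 = 0.005769 mol.
Base is in excess by 0.005769 - 0.004226 = 0.001544 mol in a total volume of 0.04777 L.
[OH^-] = 0.001544/0.04777 = 0.03231 M, so pOH = 1.49 and pH = 14.00 - 1.49 = 12.51.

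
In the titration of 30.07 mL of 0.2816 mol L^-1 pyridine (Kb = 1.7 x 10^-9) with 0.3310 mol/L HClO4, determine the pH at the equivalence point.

3.02

n(C5H5N) = 0.2816 x 0.03007 = 0.008468 mol; V(HClO4) at equivalence = 0.008468/0.3310 = 0.02558 L.
At equivalence the base is fully converted to C5H5NH+; total volume = 0.05565 L, so [C5H5NH+] = 0.008468/0.05565 = 0.1522 M.
Ka(C5H5NH+) = Kw/Kb = 1.0e-14 / 1.7 x 10^-9 = 5.88e-6.
[H^+] = sqrt(Ka x [C5H5NH+]) = sqrt(5.88e-6 x 0.1522) = 0.000946 M.
pH = -log(0.000946) = 3.02.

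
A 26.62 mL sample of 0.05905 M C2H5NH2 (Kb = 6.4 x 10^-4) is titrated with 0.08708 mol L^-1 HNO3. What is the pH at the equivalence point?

6.13

n(C2H5NH2) = 0.05905 x 0.02662 = 0.001572 mol; V(HNO3) at equivalence = 0.001572/0.08708 = 0.01805 L.
At equivalence the base is fully converted to C2H5NH3+; total volume = 0.04467 L, so [C2H5NH3+] = 0.001572/0.04467 = 0.03519 M.
Ka(C2H5NH3+) = Kw/Kb = 1.0e-14 / 6.4 x 10^-4 = 1.56e-11.
[H^+] = sqrt(Ka x [C2H5NH3+]) = sqrt(1.56e-11 x 0.03519) = 7.41e-7 M.
pH = -log(7.41e-7) = 6.13.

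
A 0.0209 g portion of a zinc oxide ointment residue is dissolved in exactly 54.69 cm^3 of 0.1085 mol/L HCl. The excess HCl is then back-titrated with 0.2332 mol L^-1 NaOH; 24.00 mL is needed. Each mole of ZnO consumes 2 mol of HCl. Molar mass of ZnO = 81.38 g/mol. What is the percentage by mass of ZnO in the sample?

Total n(HCl) added = 0.1085 x 0.05469 = 0.005934 mol.
n(NaOH) used = 0.2332 x 0.02400 = 0.005597 mol, which equals the excess n(HCl).
So n(HCl) consumed by the sample = 0.005934 - 0.005597 = 0.0003371 mol.
n(ZnO) = 0.0003371 / 2 = 0.0001685 mol.
mass ZnO = 0.0001685 x 81.38 = 0.01372 g, so %ZnO = 0.01372/0.0209 x 100 = 65.6%.

65.6%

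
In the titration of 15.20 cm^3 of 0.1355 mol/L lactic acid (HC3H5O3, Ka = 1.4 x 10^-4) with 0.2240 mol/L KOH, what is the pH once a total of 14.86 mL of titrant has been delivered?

12.63

n(acid) = 0.1355 x 0.01520 = 0.002060 mol; n(KOH) added = 0.2240 x 0.01486 = 0.003329 mol.
Base is in excess by 0.003329 - 0.002060 = 0.001269 mol in a total volume of 0.03006 L.
[OH^-] = 0.001269/0.03006 = 0.04222 M, so pOH = 1.37 and pH = 14.00 - 1.37 = 12.63.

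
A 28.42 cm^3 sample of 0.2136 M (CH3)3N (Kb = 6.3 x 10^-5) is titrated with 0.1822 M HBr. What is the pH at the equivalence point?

n((CH3)3N) = 0.2136 x 0.02842 = 0.006071 mol; V(HBr) at equivalence = 0.006071/0.1822 = 0.03332 L.
At equivalence the base is fully converted to (CH3)3NH+; total volume = 0.06174 L, so [(CH3)3NH+] = 0.006071/0.06174 = 0.09833 M.
Ka((CH3)3NH+) = Kw/Kb = 1.0e-14 / 6.3 x 10^-5 = 1.59e-10.
[H^+] = sqrt(Ka x [(CH3)3NH+]) = sqrt(1.59e-10 x 0.09833) = 3.95e-6 M.
pH = -log(3.95e-6) = 5.40.

5.40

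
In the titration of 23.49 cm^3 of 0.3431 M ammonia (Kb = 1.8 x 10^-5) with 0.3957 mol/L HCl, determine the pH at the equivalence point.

n(NH3) = 0.3431 x 0.02349 = 0.008059 mol; V(HCl) at equivalence = 0.008059/0.3957 = 0.02037 L.
At equivalence the base is fully converted to NH4+; total volume = 0.04386 L, so [NH4+] = 0.008059/0.04386 = 0.1838 M.
Ka(NH4+) = Kw/Kb = 1.0e-14 / 1.8 x 10^-5 = 5.56e-10.
[H^+] = sqrt(Ka x [NH4+]) = sqrt(5.56e-10 x 0.1838) = 1.01e-5 M.
pH = -log(1.01e-5) = 5.00.

5.00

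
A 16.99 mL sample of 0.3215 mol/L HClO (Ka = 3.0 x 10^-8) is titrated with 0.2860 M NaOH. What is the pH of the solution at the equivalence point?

10.35

n(HClO) = 0.3215 x 0.01699 = 0.005462 mol; V(NaOH) at equivalence = 0.005462/0.2860 = 0.01910 L.
At equivalence all the acid is converted to ClO-; total volume = 0.01699 + 0.01910 = 0.03609 L, so [ClO-] = 0.005462/0.03609 = 0.1514 M.
Kb = Kw/Ka = 1.0e-14 / 3.0 x 10^-8 = 3.33e-7.
[OH^-] = sqrt(Kb x [ClO-]) = sqrt(3.33e-7 x 0.1514) = 0.000225 M.
pOH = 3.65, so pH = 14.00 - 3.65 = 10.35.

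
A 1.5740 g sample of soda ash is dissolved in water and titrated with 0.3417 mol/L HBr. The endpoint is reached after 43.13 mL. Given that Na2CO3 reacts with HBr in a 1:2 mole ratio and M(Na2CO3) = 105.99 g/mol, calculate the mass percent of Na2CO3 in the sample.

n(HBr) = 0.3417 x 0.04313 = 0.01474 mol.
n(Na2CO3) = 0.01474 / 2 = 0.007369 mol.
mass of Na2CO3 = 0.007369 x 105.99 = 0.7810 g.
% purity = 0.7810 / 1.5740 x 100 = 49.6%.

49.6%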